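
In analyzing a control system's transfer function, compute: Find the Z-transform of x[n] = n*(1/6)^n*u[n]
Using the property Z{n * a^n * u[n]} = az/(z-a)^2
With a = 1/6: X(z) = (1/6)z/(z - 1/6)^2, |z| > 1/6

Answer: (1/6)z/(z - 1/6)^2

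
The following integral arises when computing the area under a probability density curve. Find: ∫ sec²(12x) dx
Since d/dx[tan(12x)]=12sec²(12x), integral=tan(12x)/12+C

Answer: (1/12)tan(12x)+C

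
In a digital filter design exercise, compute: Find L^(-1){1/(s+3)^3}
L^(-1){1/(s-a)^n}=t^(n-1)·e^(at)/(n-1)!
Here a=-3, n=3: t^2·e^(-3t)/2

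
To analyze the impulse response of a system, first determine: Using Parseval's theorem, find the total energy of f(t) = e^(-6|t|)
Parseval's theorem: E=integral |f(t)|^2 dt=(1/2pi) integral |F(omega)|^2 domega
E=integral_{-inf}^{inf} e^(-12|t|) dt=2*integral_0^inf e^(-12t) dt=2/(2*6)=1/6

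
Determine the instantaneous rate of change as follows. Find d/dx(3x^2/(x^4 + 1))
Quotient rule: (f/g)'=(f'g - fg')/g²
f=3x^2, f'=6x
g=x^4+1, g'=4x^3

Answer: (6x·(x^4+1)-12x^5)/(x^4+1)²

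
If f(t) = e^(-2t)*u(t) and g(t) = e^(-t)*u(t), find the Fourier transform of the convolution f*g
By the convolution theorem: F{f*g}=F(omega)*G(omega)
F(omega)=1/(2 + j*omega), G(omega)=1/(1 + j*omega)
F{f*g}=1/((2 + j*omega)(1 + j*omega))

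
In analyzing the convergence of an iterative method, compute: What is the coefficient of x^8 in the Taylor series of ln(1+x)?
ln(1+x)=Σ (-1)^(n+1) x^n/n
Coefficient of x^8=(-1)^9/8=-1/8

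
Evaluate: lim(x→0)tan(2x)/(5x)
tan(u) ≈ u for small u:
tan(2x)/(5x) ≈ 2x/(5x)=2/5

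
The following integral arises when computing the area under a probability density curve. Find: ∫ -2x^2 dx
Using power rule: ∫ -2x^2 dx = -2/3 x^3+C = (-2/3)x^3+C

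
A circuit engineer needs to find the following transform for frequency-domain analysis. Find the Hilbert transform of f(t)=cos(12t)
The Hilbert transform shifts each frequency component by -pi/2.
H{cos(wt)} = sin(wt)
With w = 12: H{cos(12t)} = sin(12t)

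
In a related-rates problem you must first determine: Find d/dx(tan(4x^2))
Chain rule: d/dx[tan(u)] = sec²(u)·u' where u = 4x^2
u' = 8x

Answer: 8x·sec²(4x^2)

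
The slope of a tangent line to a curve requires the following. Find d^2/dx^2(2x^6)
Apply power rule 2 times:
d^1: 12x^5
d^2: 60x^4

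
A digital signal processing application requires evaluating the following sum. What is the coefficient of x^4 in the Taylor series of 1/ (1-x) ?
1/(1-x)=Σ x^n for |x|<1
All coefficients are 1

Answer: 1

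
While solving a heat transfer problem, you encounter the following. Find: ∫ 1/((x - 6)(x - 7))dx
Partial fractions: 1/((x-6)(x-7))=A/(x-6) + B/(x-7)
A=-1, B=1
∫ [-1· 1/(x-6) + 1· 1/(x-7)] dx
=(1)[ln|x-7| - ln|x-6|] + C

Answer: ln|(x-7)/(x-6)| + C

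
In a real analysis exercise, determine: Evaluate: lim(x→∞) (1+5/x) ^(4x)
Rewrite as [(1+5/x)^x]^4.
lim(1+5/x)^x = e^5, so limit = (e^5)^4 = e^20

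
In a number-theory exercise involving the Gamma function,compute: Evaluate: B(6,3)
B(x,y) = Γ(x)Γ(y)/Γ(x+y) = (x-1)!(y-1)!/(x+y-1)!
B(6,3) = 5!·2!/8! = 1/168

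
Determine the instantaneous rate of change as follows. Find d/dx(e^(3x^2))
Chain rule: d/dx[e^u] = e^u · u' where u = 3x^2
u' = 6x

Answer: 6x·e^(3x^2)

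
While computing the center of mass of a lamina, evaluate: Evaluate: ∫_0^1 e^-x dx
Antiderivative: -e^-x
Evaluate: -(e^-1 - 1)

Answer: (e^-1 - 1)/(-1)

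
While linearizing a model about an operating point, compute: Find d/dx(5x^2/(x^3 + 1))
Quotient rule: (f/g)' = (f'g - fg')/g²
f = 5x^2, f' = 10x
g = x^3+1, g' = 3x^2

Answer: (10x·(x^3+1)-15x^4)/(x^3+1)²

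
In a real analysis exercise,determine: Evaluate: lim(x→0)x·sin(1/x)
Squeeze theorem: -|x| ≤ x·sin(1/x) ≤ |x|
Since x → 0 as x → 0, by squeeze theorem the limit is 0

Answer: 0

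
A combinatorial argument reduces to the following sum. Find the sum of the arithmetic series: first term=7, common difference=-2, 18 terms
Last term: a_n = 7+(18-1)·-2 = -27
Sum = n(a_1+a_n)/2 = 18(7+(-27))/2 = -180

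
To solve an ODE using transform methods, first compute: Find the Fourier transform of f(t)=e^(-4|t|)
Using the standard pair: F{e^(-a|t|)}=2a/(a^2 + omega^2)
With a=4: F(omega)=8/(16 + omega^2)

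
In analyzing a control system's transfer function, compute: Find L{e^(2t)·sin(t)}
First shifting: L{e^(at)f(t)} = F(s-a)
L{sin(t)} = 1/(s²+1)
Shift: 1/((s-2)²+1)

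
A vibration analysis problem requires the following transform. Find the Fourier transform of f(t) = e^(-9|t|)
Using the standard pair: F{e^(-a|t|)} = 2a/(a^2 + omega^2)
With a = 9: F(omega) = 18/(81 + omega^2)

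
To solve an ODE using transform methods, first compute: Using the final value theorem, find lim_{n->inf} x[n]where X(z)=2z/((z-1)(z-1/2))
Final value theorem: lim x[n] = lim_{z->1} (z-1)*X(z)
(z-1)*X(z) = 2z/(z-1/2)
As z->1: 2/(1-1/2) = 2/(1/2) = 4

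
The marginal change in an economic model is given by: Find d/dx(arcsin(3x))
d/dx[arcsin(u)]=u'/√(1-u²), u=3x, u'=3

Answer: 3/√(1-9x²)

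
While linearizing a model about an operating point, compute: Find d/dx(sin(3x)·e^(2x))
Product rule: (fg)'=f'g + fg'
f=sin(3x), f'=3·cos(3x)
g=e^(2x), g'=2·e^(2x)

Answer: 3·cos(3x)·e^(2x) + 2·sin(3x)·e^(2x)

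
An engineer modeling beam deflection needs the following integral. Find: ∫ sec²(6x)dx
Since d/dx[tan(6x)] = 6sec²(6x), integral = tan(6x)/6 + C

Answer: (1/6)tan(6x) + C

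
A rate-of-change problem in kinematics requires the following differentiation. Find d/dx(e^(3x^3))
Chain rule: d/dx[e^u]=e^u · u' where u=3x^3
u'=9x^2

Answer: 9x^2·e^(3x^3)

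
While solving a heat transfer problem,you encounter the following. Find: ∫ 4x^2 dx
Using power rule: ∫ 4x^2 dx = 4/3 x^3+C = (4/3)x^3+C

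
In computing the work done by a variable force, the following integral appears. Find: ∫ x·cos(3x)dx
By parts: u = x, dv = cos(3x) dx
du = dx, v = sin(3x)/3
= x·sin(3x)/3 + cos(3x)/3² + C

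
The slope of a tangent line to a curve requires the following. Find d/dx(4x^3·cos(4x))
Product rule: (fg)'=f'g+fg'
f=4x^3, f'=12x^2
g=cos(4x), g'=-4·sin(4x)

Answer: 12x^2·cos(4x)-16x^3·sin(4x)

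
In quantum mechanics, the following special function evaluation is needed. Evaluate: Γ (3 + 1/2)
Γ(n+1/2) = (2n)!√π/(4^n·n!)
= 720√π/(64·6) = (15/8)·√π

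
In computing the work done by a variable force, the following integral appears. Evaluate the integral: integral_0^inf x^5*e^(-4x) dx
This is a Gamma integral. Substitute u = 4x (du = 4 dx):
integral_0^inf x^5*e^(-4x) dx = (1/4^6) integral_0^inf u^5*e^(-u) du
= Gamma(6)/4^6 = 5!/4^6 = 120/4096

Answer: 15/512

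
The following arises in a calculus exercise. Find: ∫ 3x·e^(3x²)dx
Let u = 3x², du = 6x dx
∫ (1/2)e^u du = e^u/2 + C

Answer: e^(3x²)/2 + C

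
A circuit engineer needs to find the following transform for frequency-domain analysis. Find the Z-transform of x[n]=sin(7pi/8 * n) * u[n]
Z{sin(w0*n)*u[n]} = z*sin(w0)/(z^2 - 2z*cos(w0) + 1)
With w0 = 7pi/8: X(z) = z*sin(7pi/8)/(z^2 - 2z*cos(7pi/8) + 1)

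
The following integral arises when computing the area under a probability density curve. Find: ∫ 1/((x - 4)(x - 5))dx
Partial fractions: 1/((x-4)(x-5)) = A/(x-4) + B/(x-5)
A = -1, B = 1
∫ [-1· 1/(x-4) + 1· 1/(x-5)] dx
= (1)[ln|x-5| - ln|x-4|] + C

Answer: ln|(x-5)/(x-4)| + C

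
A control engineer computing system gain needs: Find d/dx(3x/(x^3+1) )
Quotient rule: (f/g)' = (f'g - fg')/g²
f = 3x, f' = 3
g = x^3 + 1, g' = 3x^2

Answer: (3·(x^3 + 1) - 9x^3)/(x^3 + 1)²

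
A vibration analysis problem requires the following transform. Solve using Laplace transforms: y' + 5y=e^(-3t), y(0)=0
Take L: sY - 0 + 5Y = 1/(s + 3)
Y(s + 5) = 1/(s + 3) + 0
Y = 1/((s + 3)(s + 5)) + 0/(s + 5)
Partial fractions: 1/((s + 3)(s + 5)) = (1/2)/(s + 3) - (1/2)/(s + 5)
So Y = (1/2)/(s + 3) - (1/2)/(s + 5)
Inverse Laplace transform (L^(-1){1/(s + 3)} = e^(-3t), L^(-1){1/(s + 5)} = e^(-5t)):

Answer: y(t) = (1/2)·e^(-3t) - (1/2)·e^(-5t)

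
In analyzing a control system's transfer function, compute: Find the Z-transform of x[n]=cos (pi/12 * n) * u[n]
Z{cos(w0 * n) * u[n]} = z(z - cos(w0))/(z^2 - 2z * cos(w0) + 1)
With w0 = pi/12: X(z) = z(z - cos(pi/12))/(z^2 - 2z * cos(pi/12) + 1)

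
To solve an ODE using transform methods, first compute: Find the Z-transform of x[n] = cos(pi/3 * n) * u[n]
Z{cos(w0 * n) * u[n]}=z(z - cos(w0))/(z^2 - 2z * cos(w0) + 1)
With w0=pi/3: X(z)=z(z - cos(pi/3))/(z^2 - 2z * cos(pi/3) + 1)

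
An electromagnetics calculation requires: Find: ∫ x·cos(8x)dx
By parts: u = x, dv = cos(8x) dx
du = dx, v = sin(8x)/8
= x·sin(8x)/8 + cos(8x)/8² + C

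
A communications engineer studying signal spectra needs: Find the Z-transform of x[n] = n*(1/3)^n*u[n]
Using the property Z{n*a^n*u[n]} = az/(z-a)^2
With a = 1/3: X(z) = (1/3)z/(z - 1/3)^2, |z| > 1/3

Answer: (1/3)z/(z - 1/3)^2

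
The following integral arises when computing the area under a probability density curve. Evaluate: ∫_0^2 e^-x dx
Antiderivative: -e^-x
Evaluate: -(e^-2 - 1)

Answer: (e^-2 - 1)/(-1)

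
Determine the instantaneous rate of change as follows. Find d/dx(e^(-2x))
Chain rule: d/dx[e^u]=e^u · u' where u=-2x
u'=-2

Answer: -2·e^(-2x)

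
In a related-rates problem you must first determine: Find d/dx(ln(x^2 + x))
Chain rule: d/dx[ln(u)] = u'/u where u = x^2 + x
u' = 2x + 1

Answer: (2x + 1)/(x^2 + x)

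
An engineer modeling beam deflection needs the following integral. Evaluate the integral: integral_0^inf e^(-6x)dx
integral_0^inf e^(-6x) dx=[-1/6*e^(-6x)]_0^inf
=0 - (-1/6)=1/6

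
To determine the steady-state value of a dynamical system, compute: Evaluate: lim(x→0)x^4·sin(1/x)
Squeeze theorem: -|x^4| ≤ x^4·sin(1/x) ≤ |x^4|
Since x^4 → 0 as x → 0, by squeeze theorem the limit is 0

Answer: 0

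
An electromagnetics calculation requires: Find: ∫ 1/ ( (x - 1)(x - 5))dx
Partial fractions: 1/((x-1)(x-5)) = A/(x-1) + B/(x-5)
A = -1/4, B = 1/4
∫ [-1/4· 1/(x-1) + 1/4· 1/(x-5)] dx
= (1/4)[ln|x-5| - ln|x-1|] + C

Answer: (1/4)·ln|(x-5)/(x-1)| + C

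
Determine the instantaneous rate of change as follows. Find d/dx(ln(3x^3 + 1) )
Chain rule: d/dx[ln(u)] = u'/u where u = 3x^3+1
u' = 9x^2

Answer: (9x^2)/(3x^3+1)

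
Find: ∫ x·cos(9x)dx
By parts: u=x, dv=cos(9x) dx
du=dx, v=sin(9x)/9
=x·sin(9x)/9+cos(9x)/9²+C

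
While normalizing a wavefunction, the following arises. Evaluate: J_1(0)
J_n(0) = 0 for all n > 0 (Bessel function of first kind)
J_1(0) = 0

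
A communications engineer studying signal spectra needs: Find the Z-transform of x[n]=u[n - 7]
Using the time-shift property: Z{u[n-7]}=z^(-7) * z/(z-1)
=z^(-6)/(z-1)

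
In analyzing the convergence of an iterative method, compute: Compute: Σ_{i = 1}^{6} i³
Using formula: Σ i^3 = [n(n + 1)/2]² = [6·7/2]² = 441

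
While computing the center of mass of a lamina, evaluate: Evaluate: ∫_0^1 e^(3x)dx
Antiderivative: (1/3)e^(3x)
Evaluate: (1/3)(e^3 - 1)

Answer: (e^3 - 1)/3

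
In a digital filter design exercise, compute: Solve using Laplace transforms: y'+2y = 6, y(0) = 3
Take L of both sides: sY(s)-3+2Y(s)=6/s
Y(s)(s+2)=6/s+3
Y(s)=6/(s(s+2))+3/(s+2)
Partial fractions: 6/(s(s+2))=3/s - 3/(s+2)
So Y(s)=3/s
Inverse transform (L^(-1){1/s}=1, L^(-1){1/(s+2)}=e^(-2t)):

Answer: y(t)=3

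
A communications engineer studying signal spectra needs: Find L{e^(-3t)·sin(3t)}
First shifting: L{e^(at)f(t)}=F(s-a)
L{sin(3t)}=3/(s² + 9)
Shift: 3/((s + 3)² + 9)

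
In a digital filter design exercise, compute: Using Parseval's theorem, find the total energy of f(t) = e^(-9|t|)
Parseval's theorem: E=integral |f(t)|^2 dt=(1/2pi) integral |F(omega)|^2 domega
E=integral_{-inf}^{inf} e^(-18|t|) dt=2 * integral_0^inf e^(-18t) dt=2/(2 * 9)=1/9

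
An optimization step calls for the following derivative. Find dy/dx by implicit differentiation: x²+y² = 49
Differentiate both sides: 2x + 2y·(dy/dx)=0
Solve: dy/dx=-2x/(2y)=-x/y

Answer: dy/dx=-x/y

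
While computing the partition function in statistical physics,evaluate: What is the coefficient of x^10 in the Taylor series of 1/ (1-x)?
1/(1-x) = Σ x^n for |x|<1
All coefficients are 1

Answer: 1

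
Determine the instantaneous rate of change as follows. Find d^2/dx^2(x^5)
Apply power rule 2 times:
d^1: 5x^4
d^2: 20x^3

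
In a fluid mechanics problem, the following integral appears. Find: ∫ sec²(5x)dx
Since d/dx[tan(5x)]=5sec²(5x), integral=tan(5x)/5+C

Answer: (1/5)tan(5x)+C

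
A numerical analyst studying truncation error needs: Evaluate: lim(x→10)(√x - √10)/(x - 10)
Multiply by conjugate (√x + √10)/(√x + √10):
= (x - 10)/((x - 10)(√x + √10)) = 1/(√x + √10)
As x → 10: 1/(2√10)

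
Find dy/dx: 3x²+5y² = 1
Differentiate: 6x + 10y·(dy/dx)=0
dy/dx=-6x/(10y)=-(3/5)·(x/y)

Answer: dy/dx=-(3/5)·(x/y)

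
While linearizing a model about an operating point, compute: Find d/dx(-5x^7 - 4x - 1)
Power rule: d/dx(ax^n) = n·a·x^(n-1)
Term by term: -35·x^6-4

Answer: -35x^6-4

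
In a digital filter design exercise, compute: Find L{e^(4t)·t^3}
First shifting: L{e^(at)f(t)}=F(s-a)
L{t^3}=6/s^4
Shift s → s-4: 6/(s-4)^4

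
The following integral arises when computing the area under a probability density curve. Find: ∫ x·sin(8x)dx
By parts: u=x, dv=sin(8x) dx
du=dx, v=-cos(8x)/8
=-x·cos(8x)/8+sin(8x)/8²+C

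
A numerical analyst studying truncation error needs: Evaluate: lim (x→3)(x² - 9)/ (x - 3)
Factor: (x² - 9) = (x-3)(x + 3)
Cancel (x-3): lim(x→3) (x + 3) = 6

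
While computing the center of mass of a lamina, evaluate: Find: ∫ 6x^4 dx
Using power rule: ∫ 6x^4 dx=6/5 x^5+C=(6/5)x^5+C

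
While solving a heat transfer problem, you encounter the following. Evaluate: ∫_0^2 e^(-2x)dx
Antiderivative: (1/(-2))e^(-2x)
Evaluate: (1/(-2))(e^-4-1)

Answer: (e^-4-1)/(-2)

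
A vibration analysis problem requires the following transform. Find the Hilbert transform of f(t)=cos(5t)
The Hilbert transform shifts each frequency component by -pi/2.
H{cos(wt)}=sin(wt)
With w=5: H{cos(5t)}=sin(5t)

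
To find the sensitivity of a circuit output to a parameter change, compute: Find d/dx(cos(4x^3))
Chain rule: d/dx[cos(u)]=-sin(u)·u' where u=4x^3
u'=12x^2

Answer: -12x^2·sin(4x^3)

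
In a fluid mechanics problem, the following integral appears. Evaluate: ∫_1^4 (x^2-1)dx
Step 1: Find antiderivative F(x)=(1/3)x^3 - x
Step 2: F(4) - F(1)=52/3 - (-2/3)=18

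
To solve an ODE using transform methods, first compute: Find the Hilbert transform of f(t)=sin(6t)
The Hilbert transform shifts each frequency component by -pi/2.
H{sin(wt)} = -cos(wt)
With w = 6: H{sin(6t)} = -cos(6t)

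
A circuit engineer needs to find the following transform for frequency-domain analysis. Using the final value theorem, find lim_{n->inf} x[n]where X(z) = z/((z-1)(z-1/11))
Final value theorem: lim x[n]=lim_{z->1} (z-1)*X(z)
(z-1)*X(z)=z/(z-1/11)
As z->1: 1/(1-1/11)=1/(10/11)=11/10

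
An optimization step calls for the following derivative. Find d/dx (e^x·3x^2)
Product rule: (fg)' = f'g + fg'
f = e^x, f' = e^x
g = 3x^2, g' = 6x

Answer: 3·e^x·x^2 + 6·e^x·x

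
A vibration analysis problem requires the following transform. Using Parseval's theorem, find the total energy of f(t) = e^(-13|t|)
Parseval's theorem: E=integral |f(t)|^2 dt=(1/2pi) integral |F(omega)|^2 domega
E=integral_{-inf}^{inf} e^(-26|t|) dt=2*integral_0^inf e^(-26t) dt=2/(2*13)=1/13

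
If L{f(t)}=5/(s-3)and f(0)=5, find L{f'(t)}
L{f'(t)} = s·F(s) - f(0) = 5s/(s-3) - 5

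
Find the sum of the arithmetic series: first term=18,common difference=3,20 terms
Last term: a_n=18 + (20 - 1)·3=75
Sum=n(a_1 + a_n)/2=20(18 + 75)/2=930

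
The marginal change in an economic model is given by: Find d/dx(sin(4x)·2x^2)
Product rule: (fg)' = f'g+fg'
f = sin(4x), f' = 4·cos(4x)
g = 2x^2, g' = 4x

Answer: 8·cos(4x)·x^2+4·sin(4x)·x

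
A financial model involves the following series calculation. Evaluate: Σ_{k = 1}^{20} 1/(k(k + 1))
Partial fractions: 1/(k(k + 1)) = 1/k - 1/(k + 1)
Telescoping sum: 1(1 - 1/21) = 1·20/21

Answer: 20/21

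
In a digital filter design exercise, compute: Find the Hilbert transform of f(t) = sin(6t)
The Hilbert transform shifts each frequency component by -pi/2.
H{sin(wt)}=-cos(wt)
With w=6: H{sin(6t)}=-cos(6t)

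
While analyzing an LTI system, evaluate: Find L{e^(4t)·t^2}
First shifting: L{e^(at)f(t)}=F(s-a)
L{t^2}=2/s^3
Shift s → s-4: 2/(s-4)^3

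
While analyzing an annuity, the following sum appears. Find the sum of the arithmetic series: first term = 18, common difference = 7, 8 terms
Last term: a_n = 18 + (8 - 1)·7 = 67
Sum = n(a_1 + a_n)/2 = 8(18 + 67)/2 = 340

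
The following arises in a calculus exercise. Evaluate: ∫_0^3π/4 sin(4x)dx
Antiderivative: -cos(4x)/4
Evaluate at bounds: [-cos(4·3π/4)/4] - [-cos(4·0)/4]
=(-(-1) + (1))/4=1/2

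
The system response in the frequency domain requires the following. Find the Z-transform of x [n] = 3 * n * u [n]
Z{n*u[n]}=z/(z-1)^2
By linearity: Z{3*n*u[n]}=3z/(z-1)^2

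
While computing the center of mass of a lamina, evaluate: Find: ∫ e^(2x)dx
Since d/dx[e^(2x)] = 2e^(2x), we get 1/2 e^(2x) + C

Answer: (1/2)e^(2x) + C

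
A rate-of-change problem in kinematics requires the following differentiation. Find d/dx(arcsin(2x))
d/dx[arcsin(u)]=u'/√(1-u²), u=2x, u'=2

Answer: 2/√(1-4x²)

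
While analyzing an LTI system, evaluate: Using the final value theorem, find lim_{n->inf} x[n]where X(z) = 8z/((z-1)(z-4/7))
Final value theorem: lim x[n] = lim_{z->1} (z-1) * X(z)
(z-1) * X(z) = 8z/(z-4/7)
As z->1: 8/(1 - 4/7) = 8/(3/7) = 56/3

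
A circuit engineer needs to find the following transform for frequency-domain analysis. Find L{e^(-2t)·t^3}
First shifting: L{e^(at)f(t)} = F(s-a)
L{t^3} = 6/s^4
Shift s → s+2: 6/(s+2)^4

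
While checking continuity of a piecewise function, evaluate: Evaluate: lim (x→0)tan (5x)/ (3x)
tan(u) ≈ u for small u:
tan(5x)/(3x) ≈ 5x/(3x)=5/3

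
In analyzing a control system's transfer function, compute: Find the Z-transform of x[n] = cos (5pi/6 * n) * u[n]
Z{cos(w0 * n) * u[n]} = z(z - cos(w0))/(z^2-2z * cos(w0)+1)
With w0 = 5pi/6: X(z) = z(z - cos(5pi/6))/(z^2-2z * cos(5pi/6)+1)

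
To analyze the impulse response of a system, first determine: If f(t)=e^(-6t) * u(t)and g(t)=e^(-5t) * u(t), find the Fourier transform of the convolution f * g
By the convolution theorem: F{f*g}=F(omega)*G(omega)
F(omega)=1/(6+j*omega), G(omega)=1/(5+j*omega)
F{f*g}=1/((6+j*omega)(5+j*omega))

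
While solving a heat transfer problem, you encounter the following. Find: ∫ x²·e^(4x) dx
Integration by parts twice:
First: u=x², dv=e^(4x) dx => x²e^(4x)/4 - (2/4)∫ xe^(4x) dx
Second (∫ xe^(4x) dx): xe^(4x)/4 - e^(4x)/16
Combining: e^(4x)(x²/4-2x/16+2/64)+C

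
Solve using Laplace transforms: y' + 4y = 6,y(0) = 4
Take L of both sides: sY(s) - 4 + 4Y(s)=6/s
Y(s)(s + 4)=6/s + 4
Y(s)=6/(s(s + 4)) + 4/(s + 4)
Partial fractions: 6/(s(s + 4))=(3/2)/s - (3/2)/(s + 4)
So Y(s)=(3/2)/s + (5/2)/(s + 4)
Inverse transform (L^(-1){1/s}=1, L^(-1){1/(s + 4)}=e^(-4t)):

Answer: y(t)=3/2 + (5/2)·e^(-4t)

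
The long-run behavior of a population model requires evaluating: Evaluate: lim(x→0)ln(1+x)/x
L'Hôpital (0/0): lim 1/(1+x) / 1 = 1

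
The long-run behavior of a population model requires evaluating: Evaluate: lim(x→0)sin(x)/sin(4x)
sin(u) ≈ u for small u:
sin(x)/sin(4x) ≈ x/(4x)=1/4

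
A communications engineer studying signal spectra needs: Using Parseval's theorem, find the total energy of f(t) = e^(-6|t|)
Parseval's theorem: E = integral |f(t)|^2 dt = (1/2pi) integral |F(omega)|^2 domega
E = integral_{-inf}^{inf} e^(-12|t|) dt = 2*integral_0^inf e^(-12t) dt = 2/(2*6) = 1/6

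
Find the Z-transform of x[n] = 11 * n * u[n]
Z{n*u[n]} = z/(z-1)^2
By linearity: Z{11*n*u[n]} = 11z/(z-1)^2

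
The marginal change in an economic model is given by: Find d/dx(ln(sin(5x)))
Chain rule: d/dx[ln(u)]=u'/u where u=sin(5x)
u'=5cos(5x)

Answer: (5cos(5x))/(sin(5x))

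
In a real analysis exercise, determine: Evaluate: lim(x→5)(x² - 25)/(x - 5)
Factor: (x² - 25)=(x-5)(x+5)
Cancel (x-5): lim(x→5) (x+5)=10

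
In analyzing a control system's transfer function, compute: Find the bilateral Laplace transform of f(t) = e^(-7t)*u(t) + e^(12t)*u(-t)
For e^(-7t) * u(t): L=1/(s+7), Re(s) > -7
For e^(12t) * u(-t): L=-1/(s-12), Re(s) < 12
Combined: F(s)=1/(s+7)-1/(s-12), -7 < Re(s) < 12

Answer: 1/(s+7)-1/(s-12), ROC: -7 < Re(s) < 12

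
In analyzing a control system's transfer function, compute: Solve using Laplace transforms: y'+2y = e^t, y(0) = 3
Take L: sY - 3+2Y = 1/(s-1)
Y(s+2) = 1/(s-1)+3
Y = 1/((s-1)(s+2))+3/(s+2)
Partial fractions: 1/((s-1)(s+2)) = (1/3)/(s-1) - (1/3)/(s+2)
So Y = (1/3)/(s-1)+(8/3)/(s+2)
Inverse Laplace transform (L^(-1){1/(s-1)} = e^t, L^(-1){1/(s+2)} = e^(-2t)):

Answer: y(t) = (1/3)·e^t+(8/3)·e^(-2t)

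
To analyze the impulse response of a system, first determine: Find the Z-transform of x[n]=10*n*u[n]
Z{n*u[n]} = z/(z-1)^2
By linearity: Z{10*n*u[n]} = 10z/(z-1)^2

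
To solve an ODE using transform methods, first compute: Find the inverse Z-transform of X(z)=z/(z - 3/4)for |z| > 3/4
Standard pair: z/(z-a) <-> a^n * u[n] for causal signals
With a = 3/4: x[n] = (3/4)^n * u[n]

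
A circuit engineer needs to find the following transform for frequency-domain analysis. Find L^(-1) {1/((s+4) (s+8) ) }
Partial fractions: 1/((s+4)(s+8)) = A/(s+4)+B/(s+8)
Cover-up: A = 1/(s+8)|_{s = -4} = 1/4; B = 1/(s+4)|_{s = -8} = -1/4
L^(-1) = (1/4)e^(-4t) - (1/4)e^(-8t)

Answer: (1/4)(e^(-4t) - e^(-8t))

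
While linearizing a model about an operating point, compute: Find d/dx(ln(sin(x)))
Chain rule: d/dx[ln(u)] = u'/u where u = sin(x)
u' = cos(x)

Answer: (cos(x))/(sin(x))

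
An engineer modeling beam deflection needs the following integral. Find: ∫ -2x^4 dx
Using power rule: ∫ -2x^4 dx=-2/5 x^5+C=(-2/5)x^5+C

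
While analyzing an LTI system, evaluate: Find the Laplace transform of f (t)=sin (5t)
L{sin(wt)}=w/(s² + w²)
L{sin(5t)}=5/(s² + 25)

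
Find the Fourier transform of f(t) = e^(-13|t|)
Using the standard pair: F{e^(-a|t|)}=2a/(a^2 + omega^2)
With a=13: F(omega)=26/(169 + omega^2)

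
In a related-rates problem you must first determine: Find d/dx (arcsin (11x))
d/dx[arcsin(u)]=u'/√(1-u²), u=11x, u'=11

Answer: 11/√(1-121x²)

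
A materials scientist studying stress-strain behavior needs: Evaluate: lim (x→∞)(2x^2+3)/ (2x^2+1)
Divide numerator and denominator by x^2:
lim (2 + 3/x^2)/(2 + 1/x^2)=1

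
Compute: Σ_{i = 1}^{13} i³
Using formula: Σ i^3 = [n(n+1)/2]² = [13·14/2]² = 8281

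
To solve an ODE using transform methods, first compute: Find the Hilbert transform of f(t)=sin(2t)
The Hilbert transform shifts each frequency component by -pi/2.
H{sin(wt)} = -cos(wt)
With w = 2: H{sin(2t)} = -cos(2t)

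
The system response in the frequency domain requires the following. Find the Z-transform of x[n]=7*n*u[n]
Z{n * u[n]} = z/(z-1)^2
By linearity: Z{7 * n * u[n]} = 7z/(z-1)^2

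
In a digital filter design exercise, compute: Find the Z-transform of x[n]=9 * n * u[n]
Z{n*u[n]}=z/(z-1)^2
By linearity: Z{9*n*u[n]}=9z/(z-1)^2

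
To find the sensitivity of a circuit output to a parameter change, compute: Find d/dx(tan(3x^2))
Chain rule: d/dx[tan(u)]=sec²(u)·u' where u=3x^2
u'=6x

Answer: 6x·sec²(3x^2)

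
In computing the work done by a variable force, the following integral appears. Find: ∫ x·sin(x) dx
By parts: u = x, dv = sin(x) dx
du = dx, v = -cos(x)
= -x·cos(x)+sin(x)+C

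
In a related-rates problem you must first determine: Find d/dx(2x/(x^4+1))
Quotient rule: (f/g)' = (f'g - fg')/g²
f = 2x, f' = 2
g = x^4 + 1, g' = 4x^3

Answer: (2·(x^4 + 1) - 8x^4)/(x^4 + 1)²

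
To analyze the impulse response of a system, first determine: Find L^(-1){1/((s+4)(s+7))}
Partial fractions: 1/((s + 4)(s + 7)) = A/(s + 4) + B/(s + 7)
Cover-up: A = 1/(s + 7)|_{s = -4} = 1/3; B = 1/(s + 4)|_{s = -7} = -1/3
L^(-1) = (1/3)e^(-4t) - (1/3)e^(-7t)

Answer: (1/3)(e^(-4t) - e^(-7t))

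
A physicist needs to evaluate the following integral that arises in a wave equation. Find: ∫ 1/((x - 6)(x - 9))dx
Partial fractions: 1/((x-6)(x-9)) = A/(x-6) + B/(x-9)
A = -1/3, B = 1/3
∫ [-1/3· 1/(x-6) + 1/3· 1/(x-9)] dx
= (1/3)[ln|x-9| - ln|x-6|] + C

Answer: (1/3)·ln|(x-9)/(x-6)| + C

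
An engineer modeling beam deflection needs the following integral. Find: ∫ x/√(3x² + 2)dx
Let u = 3x²+2, du = 6x dx
∫ (1/6)·u^(-1/2) du = √u/3+C

Answer: √(3x²+2)/3+C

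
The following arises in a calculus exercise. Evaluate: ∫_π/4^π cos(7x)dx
Antiderivative: sin(7x)/7
Evaluate at bounds: [sin(7·π)/7] - [sin(7·π/4)/7]
= ((0) - (-√2/2))/7 = √2/14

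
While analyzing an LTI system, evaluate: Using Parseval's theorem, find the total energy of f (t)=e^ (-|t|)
Parseval's theorem: E = integral |f(t)|^2 dt = (1/2pi) integral |F(omega)|^2 domega
E = integral_{-inf}^{inf} e^(-2|t|) dt = 2*integral_0^inf e^(-2t) dt = 2/(2*1) = 1/1

Answer: 1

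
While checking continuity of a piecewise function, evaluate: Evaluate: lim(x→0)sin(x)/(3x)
L'Hôpital (0/0): lim cos(x)/3 = 1/3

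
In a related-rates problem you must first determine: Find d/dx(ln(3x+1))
Chain rule: d/dx[ln(u)] = u'/u where u = 3x+1
u' = 3

Answer: (3)/(3x+1)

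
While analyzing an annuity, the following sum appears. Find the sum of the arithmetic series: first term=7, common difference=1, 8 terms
Last term: a_n = 7 + (8 - 1)·1 = 14
Sum = n(a_1 + a_n)/2 = 8(7 + 14)/2 = 84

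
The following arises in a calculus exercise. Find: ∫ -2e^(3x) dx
Since d/dx[e^(3x)] = 3e^(3x), we get -2/3 e^(3x) + C

Answer: (-2/3)e^(3x) + C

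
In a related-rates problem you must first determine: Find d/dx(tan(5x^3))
Chain rule: d/dx[tan(u)] = sec²(u)·u' where u = 5x^3
u' = 15x^2

Answer: 15x^2·sec²(5x^3)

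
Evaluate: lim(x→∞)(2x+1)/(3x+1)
Divide numerator and denominator by x:
lim (2 + 1/x)/(3 + 1/x)=2/3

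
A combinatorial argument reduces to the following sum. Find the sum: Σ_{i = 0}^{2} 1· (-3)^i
Geometric series: S=a(1 - r^n)/(1 - r)
a=1, r=-3, n=3
S=1(1+27)/4=7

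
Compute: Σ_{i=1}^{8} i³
Using formula: Σ i^3=[n(n+1)/2]²=[8·9/2]²=1296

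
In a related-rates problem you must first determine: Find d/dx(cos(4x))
Chain rule: d/dx[cos(u)] = -sin(u)·u' where u = 4x
u' = 4

Answer: -4·sin(4x)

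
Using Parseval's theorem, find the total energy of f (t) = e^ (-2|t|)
Parseval's theorem: E=integral |f(t)|^2 dt=(1/2pi) integral |F(omega)|^2 domega
E=integral_{-inf}^{inf} e^(-4|t|) dt=2 * integral_0^inf e^(-4t) dt=2/(2 * 2)=1/2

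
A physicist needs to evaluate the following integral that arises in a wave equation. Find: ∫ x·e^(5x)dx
Integration by parts: u=x, dv=e^(5x) dx
du=dx, v=e^(5x)/5
=x·e^(5x)/5 - ∫ e^(5x)/5 dx
=x·e^(5x)/5 - e^(5x)/25+C

Answer: e^(5x)(x/5-1/25)+C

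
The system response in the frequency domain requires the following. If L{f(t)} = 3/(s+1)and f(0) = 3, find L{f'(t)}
L{f'(t)} = s·F(s) - f(0) = 3s/(s + 1) - 3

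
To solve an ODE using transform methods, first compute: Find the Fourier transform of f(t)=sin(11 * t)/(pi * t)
sin(W * t)/(pi * t) = (W/pi) * sinc(W * t/pi) is the impulse response of the ideal low-pass filter with cutoff W (here W = 11).
Its Fourier transform is a rectangular function:
F(omega) = 1 for |omega| < 11, 0 otherwise

Answer: rect(omega/22) [i.e., 1 for |omega| < 11, 0 otherwise]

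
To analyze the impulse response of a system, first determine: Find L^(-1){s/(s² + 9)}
L^(-1){s/(s²+w²)}=cos(wt)
Here w=3

Answer: cos(3t)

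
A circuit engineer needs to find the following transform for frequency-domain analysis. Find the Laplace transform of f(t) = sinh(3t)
L{sinh(at)} = a/(s²-a²)
L{sinh(3t)} = 3/(s²-9)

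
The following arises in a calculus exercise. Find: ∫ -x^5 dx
Using power rule: ∫ -x^5 dx=-1/6 x^6 + C=(-1/6)x^6 + C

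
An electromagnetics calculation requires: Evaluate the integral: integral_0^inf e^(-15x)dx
integral_0^inf e^(-15x) dx = [-1/15*e^(-15x)]_0^inf
= 0 - (-1/15) = 1/15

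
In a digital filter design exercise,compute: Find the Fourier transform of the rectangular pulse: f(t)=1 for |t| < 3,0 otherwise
F(omega)=integral from -3 to 3 of e^(-j * omega * t) dt
=2 * sin(3 * omega)/omega=6 * sinc(3 * omega/pi)

Answer: 2 * sin(3 * omega)/omega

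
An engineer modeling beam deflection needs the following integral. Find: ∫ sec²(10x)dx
Since d/dx[tan(10x)] = 10sec²(10x), integral = tan(10x)/10+C

Answer: (1/10)tan(10x)+C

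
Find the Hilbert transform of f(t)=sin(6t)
The Hilbert transform shifts each frequency component by -pi/2.
H{sin(wt)} = -cos(wt)
With w = 6: H{sin(6t)} = -cos(6t)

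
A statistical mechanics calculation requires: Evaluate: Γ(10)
Γ(n)=(n-1)! for positive integers
Γ(10)=9!=362880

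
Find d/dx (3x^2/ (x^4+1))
Quotient rule: (f/g)' = (f'g - fg')/g²
f = 3x^2, f' = 6x
g = x^4+1, g' = 4x^3

Answer: (6x·(x^4+1)-12x^5)/(x^4+1)²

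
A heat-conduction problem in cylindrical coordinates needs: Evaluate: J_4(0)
J_n(0)=0 for all n > 0 (Bessel function of first kind)
J_4(0)=0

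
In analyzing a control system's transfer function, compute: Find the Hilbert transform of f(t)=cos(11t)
The Hilbert transform shifts each frequency component by -pi/2.
H{cos(wt)}=sin(wt)
With w=11: H{cos(11t)}=sin(11t)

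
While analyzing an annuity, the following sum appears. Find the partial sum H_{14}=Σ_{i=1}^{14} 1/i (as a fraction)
H_14=1 + 1/2 + 1/3 + ... + 1/14
=1171733/360360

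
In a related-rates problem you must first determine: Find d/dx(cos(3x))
Chain rule: d/dx[cos(u)] = -sin(u)·u' where u = 3x
u' = 3

Answer: -3·sin(3x)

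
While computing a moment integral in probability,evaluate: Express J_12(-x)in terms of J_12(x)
For integer n: J_n(-x)=(-1)^n J_n(x)
With n=12: J_12(-x)=(-1)^12 J_12(x)=J_12(x)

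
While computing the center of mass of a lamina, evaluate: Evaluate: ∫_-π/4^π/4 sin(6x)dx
Antiderivative: -cos(6x)/6
Evaluate at bounds: [-cos(6·π/4)/6] - [-cos(6·-π/4)/6]
=(-(0) + (0))/6=0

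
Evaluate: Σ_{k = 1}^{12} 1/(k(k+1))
Partial fractions: 1/(k(k + 1))=1/k - 1/(k + 1)
Telescoping sum: 1(1 - 1/13)=1·12/13

Answer: 12/13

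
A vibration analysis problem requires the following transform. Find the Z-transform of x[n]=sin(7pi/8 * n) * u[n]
Z{sin(w0*n)*u[n]} = z*sin(w0)/(z^2 - 2z*cos(w0) + 1)
With w0 = 7pi/8: X(z) = z*sin(7pi/8)/(z^2 - 2z*cos(7pi/8) + 1)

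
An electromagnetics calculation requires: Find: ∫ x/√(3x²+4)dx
Let u = 3x² + 4, du = 6x dx
∫ (1/6)·u^(-1/2) du = √u/3 + C

Answer: √(3x² + 4)/3 + C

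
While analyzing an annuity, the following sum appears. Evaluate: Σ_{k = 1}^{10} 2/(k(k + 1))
Partial fractions: 2/(k(k+1)) = 2/k - 2/(k+1)
Telescoping sum: 2(1-1/11) = 2·10/11

Answer: 20/11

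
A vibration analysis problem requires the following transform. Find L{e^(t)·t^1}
First shifting: L{e^(at)f(t)}=F(s-a)
L{t^1}=1/s^2
Shift s → s-1: 1/(s-1)^2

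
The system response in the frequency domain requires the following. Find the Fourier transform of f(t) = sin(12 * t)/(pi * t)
sin(W * t)/(pi * t)=(W/pi) * sinc(W * t/pi) is the impulse response of the ideal low-pass filter with cutoff W (here W=12).
Its Fourier transform is a rectangular function:
F(omega)=1 for |omega| < 12, 0 otherwise

Answer: rect(omega/24) [i.e., 1 for |omega| < 12, 0 otherwise]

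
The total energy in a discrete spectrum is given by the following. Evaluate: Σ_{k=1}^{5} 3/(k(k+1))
Partial fractions: 3/(k(k + 1)) = 3/k - 3/(k + 1)
Telescoping sum: 3(1 - 1/6) = 3·5/6

Answer: 5/2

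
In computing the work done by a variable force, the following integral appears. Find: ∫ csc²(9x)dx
Since d/dx[-cot(9x)] = 9csc²(9x), integral = -cot(9x)/9 + C

Answer: (-1/9)cot(9x) + C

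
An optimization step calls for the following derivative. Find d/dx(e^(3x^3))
Chain rule: d/dx[e^u]=e^u · u' where u=3x^3
u'=9x^2

Answer: 9x^2·e^(3x^3)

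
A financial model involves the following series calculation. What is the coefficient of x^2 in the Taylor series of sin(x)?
sin(x) has only odd powers. Coefficient of x^2 = 0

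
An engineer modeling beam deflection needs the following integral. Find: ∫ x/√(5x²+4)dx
Let u=5x² + 4, du=10x dx
∫ (1/10)·u^(-1/2) du=√u/5 + C

Answer: √(5x² + 4)/5 + C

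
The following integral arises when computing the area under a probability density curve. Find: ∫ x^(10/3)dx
Power rule: ∫ x^(10/3) dx = x^(13/3)/(13/3) + C

Answer: (3/13)·x^(13/3) + C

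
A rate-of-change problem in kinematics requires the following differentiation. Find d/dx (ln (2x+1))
Chain rule: d/dx[ln(u)]=u'/u where u=2x+1
u'=2

Answer: (2)/(2x+1)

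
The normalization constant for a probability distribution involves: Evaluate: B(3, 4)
B(x,y) = Γ(x)Γ(y)/Γ(x + y) = (x-1)!(y-1)!/(x + y-1)!
B(3,4) = 2!·3!/6! = 1/60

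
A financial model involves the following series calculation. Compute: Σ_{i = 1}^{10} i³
Using formula: Σ i^3=[n(n + 1)/2]²=[10·11/2]²=3025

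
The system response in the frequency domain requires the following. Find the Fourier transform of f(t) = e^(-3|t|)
Using the standard pair: F{e^(-a|t|)} = 2a/(a^2+omega^2)
With a = 3: F(omega) = 6/(9+omega^2)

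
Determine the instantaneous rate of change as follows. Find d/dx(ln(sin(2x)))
Chain rule: d/dx[ln(u)]=u'/u where u=sin(2x)
u'=2cos(2x)

Answer: (2cos(2x))/(sin(2x))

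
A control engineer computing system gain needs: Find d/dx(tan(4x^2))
Chain rule: d/dx[tan(u)] = sec²(u)·u' where u = 4x^2
u' = 8x

Answer: 8x·sec²(4x^2)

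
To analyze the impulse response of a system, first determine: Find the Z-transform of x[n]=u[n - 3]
Using the time-shift property: Z{u[n-3]}=z^(-3)*z/(z-1)
=z^(-2)/(z-1)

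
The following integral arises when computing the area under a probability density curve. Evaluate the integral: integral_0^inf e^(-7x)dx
integral_0^inf e^(-7x) dx = [-1/7 * e^(-7x)]_0^inf
= 0 - (-1/7) = 1/7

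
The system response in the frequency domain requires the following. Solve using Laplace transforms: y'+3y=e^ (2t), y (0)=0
Take L: sY - 0 + 3Y=1/(s-2)
Y(s + 3)=1/(s-2) + 0
Y=1/((s-2)(s + 3)) + 0/(s + 3)
Partial fractions: 1/((s-2)(s + 3))=(1/5)/(s-2) - (1/5)/(s + 3)
So Y=(1/5)/(s-2) - (1/5)/(s + 3)
Inverse Laplace transform (L^(-1){1/(s-2)}=e^(2t), L^(-1){1/(s + 3)}=e^(-3t)):

Answer: y(t)=(1/5)·e^(2t) - (1/5)·e^(-3t)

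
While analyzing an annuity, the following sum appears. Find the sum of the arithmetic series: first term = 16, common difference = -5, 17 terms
Last term: a_n=16+(17-1)·-5=-64
Sum=n(a_1+a_n)/2=17(16+(-64))/2=-408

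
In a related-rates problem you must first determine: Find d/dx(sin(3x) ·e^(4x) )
Product rule: (fg)' = f'g + fg'
f = sin(3x), f' = 3·cos(3x)
g = e^(4x), g' = 4·e^(4x)

Answer: 3·cos(3x)·e^(4x) + 4·sin(3x)·e^(4x)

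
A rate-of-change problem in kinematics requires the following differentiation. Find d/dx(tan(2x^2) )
Chain rule: d/dx[tan(u)] = sec²(u)·u' where u = 2x^2
u' = 4x

Answer: 4x·sec²(2x^2)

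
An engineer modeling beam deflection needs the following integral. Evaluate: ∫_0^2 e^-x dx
Antiderivative: -e^-x
Evaluate: -(e^-2 - 1)

Answer: (e^-2 - 1)/(-1)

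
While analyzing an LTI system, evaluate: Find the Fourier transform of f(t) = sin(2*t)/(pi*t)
sin(W * t)/(pi * t)=(W/pi) * sinc(W * t/pi) is the impulse response of the ideal low-pass filter with cutoff W (here W=2).
Its Fourier transform is a rectangular function:
F(omega)=1 for |omega| < 2, 0 otherwise

Answer: rect(omega/4) [i.e., 1 for |omega| < 2, 0 otherwise]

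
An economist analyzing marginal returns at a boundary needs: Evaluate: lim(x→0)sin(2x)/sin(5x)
sin(u) ≈ u for small u:
sin(2x)/sin(5x) ≈ 2x/(5x) = 2/5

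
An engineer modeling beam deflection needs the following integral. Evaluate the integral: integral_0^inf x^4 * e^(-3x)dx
This is a Gamma integral. Substitute u = 3x (du = 3 dx):
integral_0^inf x^4*e^(-3x) dx = (1/3^5) integral_0^inf u^4*e^(-u) du
= Gamma(5)/3^5 = 4!/3^5 = 24/243

Answer: 8/81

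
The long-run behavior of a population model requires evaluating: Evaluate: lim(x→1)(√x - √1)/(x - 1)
Multiply by conjugate (√x+√1)/(√x+√1):
= (x - 1)/((x - 1)(√x+√1)) = 1/(√x+√1)
As x → 1: 1/(2√1)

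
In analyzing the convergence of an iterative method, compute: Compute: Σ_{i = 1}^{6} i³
Using formula: Σ i^3 = [n(n+1)/2]² = [6·7/2]² = 441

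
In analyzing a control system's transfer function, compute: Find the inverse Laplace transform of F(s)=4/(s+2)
L^(-1){4/(s-a)}=c·e^(at)
Here a=-2, c=4

Answer: 4e^(-2t)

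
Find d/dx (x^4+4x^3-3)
Power rule: d/dx(ax^n)=n·a·x^(n-1)
Term by term: 4·x^3 + 12·x^2

Answer: 4x^3 + 12x^2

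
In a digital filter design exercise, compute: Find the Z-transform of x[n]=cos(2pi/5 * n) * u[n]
Z{cos(w0*n)*u[n]}=z(z - cos(w0))/(z^2 - 2z*cos(w0) + 1)
With w0=2pi/5: X(z)=z(z - cos(2pi/5))/(z^2 - 2z*cos(2pi/5) + 1)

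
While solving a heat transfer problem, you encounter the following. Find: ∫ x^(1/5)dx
Power rule: ∫ x^(1/5) dx=x^(6/5)/(6/5) + C

Answer: (5/6)·x^(6/5) + C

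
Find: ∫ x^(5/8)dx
Power rule: ∫ x^(5/8) dx=x^(13/8)/(13/8) + C

Answer: (8/13)·x^(13/8) + C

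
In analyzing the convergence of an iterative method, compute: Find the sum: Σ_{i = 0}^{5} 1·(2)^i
Geometric series: S=a(1 - r^n)/(1 - r)
a=1, r=2, n=6
S=1(1 - 64)/-1=63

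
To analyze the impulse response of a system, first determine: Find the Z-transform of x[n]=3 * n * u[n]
Z{n*u[n]}=z/(z-1)^2
By linearity: Z{3*n*u[n]}=3z/(z-1)^2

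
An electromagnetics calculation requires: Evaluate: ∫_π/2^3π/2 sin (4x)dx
Antiderivative: -cos(4x)/4
Evaluate at bounds: [-cos(4·3π/2)/4] - [-cos(4·π/2)/4]
=(-(1) + (1))/4=0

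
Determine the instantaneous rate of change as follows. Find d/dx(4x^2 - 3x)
Power rule: d/dx(ax^n)=n·a·x^(n-1)
Term by term: 8·x - 3

Answer: 8x - 3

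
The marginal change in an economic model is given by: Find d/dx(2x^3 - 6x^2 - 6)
Power rule: d/dx(ax^n)=n·a·x^(n-1)
Term by term: 6·x^2 - 12·x

Answer: 6x^2 - 12x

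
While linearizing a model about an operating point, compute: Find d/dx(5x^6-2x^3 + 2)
Power rule: d/dx(ax^n)=n·a·x^(n-1)
Term by term: 30·x^5 - 6·x^2

Answer: 30x^5 - 6x^2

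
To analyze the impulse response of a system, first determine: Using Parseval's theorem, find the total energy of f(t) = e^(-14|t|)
Parseval's theorem: E = integral |f(t)|^2 dt = (1/2pi) integral |F(omega)|^2 domega
E = integral_{-inf}^{inf} e^(-28|t|) dt = 2 * integral_0^inf e^(-28t) dt = 2/(2 * 14) = 1/14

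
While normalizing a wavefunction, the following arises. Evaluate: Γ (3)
Γ(n) = (n-1)! for positive integers
Γ(3) = 2! = 2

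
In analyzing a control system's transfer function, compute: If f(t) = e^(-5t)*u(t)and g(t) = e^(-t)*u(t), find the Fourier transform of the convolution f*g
By the convolution theorem: F{f * g}=F(omega) * G(omega)
F(omega)=1/(5+j * omega), G(omega)=1/(1+j * omega)
F{f * g}=1/((5+j * omega)(1+j * omega))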